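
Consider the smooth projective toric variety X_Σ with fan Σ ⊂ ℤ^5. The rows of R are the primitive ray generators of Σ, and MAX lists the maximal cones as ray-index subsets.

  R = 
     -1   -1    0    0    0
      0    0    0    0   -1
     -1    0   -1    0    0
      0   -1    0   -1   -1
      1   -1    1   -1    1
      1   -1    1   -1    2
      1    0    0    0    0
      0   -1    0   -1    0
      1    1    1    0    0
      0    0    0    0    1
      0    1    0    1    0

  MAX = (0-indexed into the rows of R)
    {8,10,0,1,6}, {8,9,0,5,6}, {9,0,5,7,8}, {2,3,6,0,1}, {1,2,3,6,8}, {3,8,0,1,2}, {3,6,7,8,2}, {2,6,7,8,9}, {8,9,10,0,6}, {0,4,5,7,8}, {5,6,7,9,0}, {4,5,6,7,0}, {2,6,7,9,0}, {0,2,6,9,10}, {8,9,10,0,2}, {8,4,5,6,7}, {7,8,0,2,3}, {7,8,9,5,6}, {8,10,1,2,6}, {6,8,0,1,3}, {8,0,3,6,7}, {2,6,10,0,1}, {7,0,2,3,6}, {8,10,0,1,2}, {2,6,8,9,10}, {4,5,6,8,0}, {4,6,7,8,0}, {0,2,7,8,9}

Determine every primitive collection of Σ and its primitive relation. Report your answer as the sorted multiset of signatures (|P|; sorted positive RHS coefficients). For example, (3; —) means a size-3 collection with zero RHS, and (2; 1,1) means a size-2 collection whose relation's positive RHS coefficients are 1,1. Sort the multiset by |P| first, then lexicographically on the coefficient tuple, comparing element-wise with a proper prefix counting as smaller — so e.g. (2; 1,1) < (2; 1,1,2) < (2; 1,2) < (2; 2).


Δ(Σ) — 11 vertices, 17 min non-faces:

  P={1,9}:  v_{1} + v_{9} = 0  ⟹  sig = (2; —)
  P={7,10}:  v_{7} + v_{10} = 0  ⟹  sig = (2; —)
  P={1,5}:  v_{1} + v_{5} = v_{4}  ⟹  sig = (2; 1)
  P={1,7}:  v_{1} + v_{7} = v_{3}  ⟹  sig = (2; 1)
  P={3,9}:  v_{3} + v_{9} = v_{7}  ⟹  sig = (2; 1)
  P={3,10}:  v_{3} + v_{10} = v_{1}  ⟹  sig = (2; 1)
  P={4,9}:  v_{4} + v_{9} = v_{5}  ⟹  sig = (2; 1)
  P={2,4}:  v_{2} + v_{4} = v_{7} + v_{9}  ⟹  sig = (2; 1,1)
  P={3,5}:  v_{3} + v_{5} = v_{4} + v_{7}  ⟹  sig = (2; 1,1)
  P={1,4}:  v_{1} + v_{4} = v_{0} + v_{6} + v_{7} + v_{8}  ⟹  sig = (2; 1,1,1,1)
  P={4,10}:  v_{4} + v_{10} = v_{0} + v_{6} + v_{8} + v_{9}  ⟹  sig = (2; 1,1,1,1)
  P={3,4}:  v_{3} + v_{4} = v_{0} + v_{6} + 2·v_{7} + v_{8}  ⟹  sig = (2; 1,1,1,2)
  P={5,10}:  v_{5} + v_{10} = v_{0} + v_{6} + v_{8} + 2·v_{9}  ⟹  sig = (2; 1,1,1,2)
  P={2,5}:  v_{2} + v_{5} = v_{7} + 2·v_{9}  ⟹  sig = (2; 1,2)
  P={0,2,6,8}:  v_{0} + v_{2} + v_{6} + v_{8} = 0  ⟹  sig = (4; —)
  P={0,6,7,8,9}:  v_{0} + v_{6} + v_{7} + v_{8} + v_{9} = v_{4}  ⟹  sig = (5; 1)
  P={0,5,6,7,8}:  v_{0} + v_{5} + v_{6} + v_{7} + v_{8} = 2·v_{4}  ⟹  sig = (5; 2)

Hence PRS(X_Σ) =
{ (2; —) ×2,  (2; 1) ×5,  (2; 1,1) ×2,  (2; 1,1,1,1) ×2,  (2; 1,1,1,2) ×2,  (2; 1,2),  (4; —),  (5; 1),  (5; 2) }


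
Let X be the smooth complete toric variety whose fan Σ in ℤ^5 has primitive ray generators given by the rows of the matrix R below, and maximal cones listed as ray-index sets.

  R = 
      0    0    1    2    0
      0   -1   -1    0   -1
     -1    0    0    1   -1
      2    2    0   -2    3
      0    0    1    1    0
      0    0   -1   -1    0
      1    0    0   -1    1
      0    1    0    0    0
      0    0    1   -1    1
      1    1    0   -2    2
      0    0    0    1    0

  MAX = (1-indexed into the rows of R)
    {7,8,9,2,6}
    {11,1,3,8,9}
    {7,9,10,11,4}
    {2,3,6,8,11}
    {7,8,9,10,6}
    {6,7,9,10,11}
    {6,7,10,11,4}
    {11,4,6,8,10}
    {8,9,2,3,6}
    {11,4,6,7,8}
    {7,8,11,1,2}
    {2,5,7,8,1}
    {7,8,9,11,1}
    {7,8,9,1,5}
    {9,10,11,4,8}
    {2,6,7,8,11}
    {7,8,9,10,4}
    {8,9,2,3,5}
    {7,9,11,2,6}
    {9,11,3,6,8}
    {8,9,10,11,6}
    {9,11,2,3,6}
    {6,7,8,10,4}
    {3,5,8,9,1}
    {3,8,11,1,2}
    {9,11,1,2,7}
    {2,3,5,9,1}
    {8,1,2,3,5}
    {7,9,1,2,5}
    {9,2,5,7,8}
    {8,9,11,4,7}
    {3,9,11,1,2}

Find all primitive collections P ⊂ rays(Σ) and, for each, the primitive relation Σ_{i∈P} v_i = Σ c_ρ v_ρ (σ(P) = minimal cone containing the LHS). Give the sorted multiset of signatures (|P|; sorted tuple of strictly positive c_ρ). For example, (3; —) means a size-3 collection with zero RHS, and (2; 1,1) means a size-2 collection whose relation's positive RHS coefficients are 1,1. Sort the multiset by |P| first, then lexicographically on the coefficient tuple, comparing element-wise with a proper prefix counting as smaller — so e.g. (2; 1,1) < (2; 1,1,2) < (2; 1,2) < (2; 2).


Minimal non-faces — 17 found among 11 rays, 32 max cones:

  P={3,7}:  v_{3} + v_{7} = 0  ⟹  sig = (2; —)
  P={5,6}:  v_{5} + v_{6} = 0  ⟹  sig = (2; —)
  P={1,6}:  v_{1} + v_{6} = v_{11}  ⟹  sig = (2; 1)
  P={5,11}:  v_{5} + v_{11} = v_{1}  ⟹  sig = (2; 1)
  P={2,10}:  v_{2} + v_{10} = v_{6} + v_{7}  ⟹  sig = (2; 1,1)
  P={3,4}:  v_{3} + v_{4} = v_{8} + v_{10} + v_{11}  ⟹  sig = (2; 1,1,1)
  P={3,10}:  v_{3} + v_{10} = v_{6} + v_{8} + v_{9} + v_{11}  ⟹  sig = (2; 1,1,1,1)
  P={5,10}:  v_{5} + v_{10} = v_{7} + v_{8} + v_{9} + v_{11}  ⟹  sig = (2; 1,1,1,1)
  P={1,10}:  v_{1} + v_{10} = v_{7} + v_{8} + v_{9} + 2·v_{11}  ⟹  sig = (2; 1,1,1,2)
  P={2,4}:  v_{2} + v_{4} = v_{6} + 2·v_{7} + v_{8} + v_{11}  ⟹  sig = (2; 1,1,1,2)
  P={4,5}:  v_{4} + v_{5} = 2·v_{7} + 2·v_{8} + v_{9} + 2·v_{11}  ⟹  sig = (2; 1,2,2,2)
  P={1,4}:  v_{1} + v_{4} = 2·v_{7} + 2·v_{8} + v_{9} + 3·v_{11}  ⟹  sig = (2; 1,2,2,3)
  P={4,6,9}:  v_{4} + v_{6} + v_{9} = 2·v_{10}  ⟹  sig = (3; 2)
  P={2,8,9,11}:  v_{2} + v_{8} + v_{9} + v_{11} = 0  ⟹  sig = (4; —)
  P={1,2,8,9}:  v_{1} + v_{2} + v_{8} + v_{9} = v_{5}  ⟹  sig = (4; 1)
  P={7,8,10,11}:  v_{7} + v_{8} + v_{10} + v_{11} = v_{4}  ⟹  sig = (4; 1)
  P={6,7,8,9,11}:  v_{6} + v_{7} + v_{8} + v_{9} + v_{11} = v_{10}  ⟹  sig = (5; 1)

Hence PRS(X_Σ) =
    (2; —)
    (2; —)
    (2; 1)
    (2; 1)
    (2; 1,1)
    (2; 1,1,1)
    (2; 1,1,1,1)
    (2; 1,1,1,1)
    (2; 1,1,1,2)
    (2; 1,1,1,2)
    (2; 1,2,2,2)
    (2; 1,2,2,3)
    (3; 2)
    (4; —)
    (4; 1)
    (4; 1)
    (5; 1)


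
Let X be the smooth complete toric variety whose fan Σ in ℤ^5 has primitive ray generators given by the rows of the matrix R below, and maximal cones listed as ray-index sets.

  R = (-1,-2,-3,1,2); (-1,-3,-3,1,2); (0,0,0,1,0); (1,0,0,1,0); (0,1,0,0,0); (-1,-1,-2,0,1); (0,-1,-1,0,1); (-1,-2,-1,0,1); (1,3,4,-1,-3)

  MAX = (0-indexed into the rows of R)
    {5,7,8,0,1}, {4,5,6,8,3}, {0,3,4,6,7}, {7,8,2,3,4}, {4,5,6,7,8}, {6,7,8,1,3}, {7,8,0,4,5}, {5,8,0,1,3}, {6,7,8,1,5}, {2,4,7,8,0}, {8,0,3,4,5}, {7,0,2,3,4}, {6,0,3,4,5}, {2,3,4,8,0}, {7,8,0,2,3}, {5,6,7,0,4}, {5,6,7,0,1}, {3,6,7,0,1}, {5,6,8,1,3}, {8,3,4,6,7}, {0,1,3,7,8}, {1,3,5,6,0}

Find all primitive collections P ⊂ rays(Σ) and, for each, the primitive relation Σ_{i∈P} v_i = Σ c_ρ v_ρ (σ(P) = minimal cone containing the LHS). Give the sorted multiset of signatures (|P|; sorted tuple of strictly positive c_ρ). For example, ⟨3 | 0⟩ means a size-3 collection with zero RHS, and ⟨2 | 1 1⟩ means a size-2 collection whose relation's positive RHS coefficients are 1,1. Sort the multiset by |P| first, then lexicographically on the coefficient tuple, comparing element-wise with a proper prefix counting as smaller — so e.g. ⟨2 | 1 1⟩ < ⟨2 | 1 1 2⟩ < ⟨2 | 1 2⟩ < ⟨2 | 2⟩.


The 7 primitive collections of Σ (r=9, n=5):

  • {1,4}:  v_{1} + v_{4} = v_{0} ; sig = ⟨2 | 1⟩
  • {2,6}:  v_{2} + v_{6} = v_{3} + v_{4} + v_{7} ; sig = ⟨2 | 1 1 1⟩
  • {1,2}:  v_{1} + v_{2} = 2·v_{0} + v_{3} + v_{7} + v_{8} ; sig = ⟨2 | 1 1 1 2⟩
  • {2,5}:  v_{2} + v_{5} = 2·v_{0} + v_{8} ; sig = ⟨2 | 1 2⟩
  • {0,6,8}:  v_{0} + v_{6} + v_{8} = 0 ; sig = ⟨3 | 0⟩
  • {3,5,7}:  v_{3} + v_{5} + v_{7} = v_{1} ; sig = ⟨3 | 1⟩
  • {0,3,4,7,8}:  v_{0} + v_{3} + v_{4} + v_{7} + v_{8} = v_{2} ; sig = ⟨5 | 1⟩

so the primitive-relation signature multiset is
    ⟨2 | 1⟩
    ⟨2 | 1 1 1⟩
    ⟨2 | 1 1 1 2⟩
    ⟨2 | 1 2⟩
    ⟨3 | 0⟩
    ⟨3 | 1⟩
    ⟨5 | 1⟩


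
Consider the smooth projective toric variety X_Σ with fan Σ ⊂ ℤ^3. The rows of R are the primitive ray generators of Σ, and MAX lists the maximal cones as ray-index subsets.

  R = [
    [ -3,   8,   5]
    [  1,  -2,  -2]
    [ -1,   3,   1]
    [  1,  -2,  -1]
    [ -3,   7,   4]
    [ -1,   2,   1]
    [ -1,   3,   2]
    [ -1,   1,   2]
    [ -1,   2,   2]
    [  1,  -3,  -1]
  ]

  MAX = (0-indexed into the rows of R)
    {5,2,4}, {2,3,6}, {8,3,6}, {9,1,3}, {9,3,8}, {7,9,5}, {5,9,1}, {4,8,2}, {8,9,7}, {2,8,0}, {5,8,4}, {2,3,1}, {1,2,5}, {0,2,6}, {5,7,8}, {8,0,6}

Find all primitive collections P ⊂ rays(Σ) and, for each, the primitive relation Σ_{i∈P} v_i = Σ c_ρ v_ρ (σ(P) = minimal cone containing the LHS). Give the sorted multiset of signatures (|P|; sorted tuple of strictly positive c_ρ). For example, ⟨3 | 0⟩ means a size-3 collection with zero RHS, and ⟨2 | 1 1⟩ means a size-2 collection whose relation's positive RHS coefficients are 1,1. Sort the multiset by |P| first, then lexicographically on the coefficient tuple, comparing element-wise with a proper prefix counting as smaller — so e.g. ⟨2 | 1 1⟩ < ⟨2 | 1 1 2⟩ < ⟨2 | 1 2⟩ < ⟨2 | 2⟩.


|primitive collections| = 25. Relations:

  • {1,8}:  v_{1} + v_{8} = 0  ⇒ sig = ⟨2 | 0⟩
  • {2,9}:  v_{2} + v_{9} = 0  ⇒ sig = ⟨2 | 0⟩
  • {3,5}:  v_{3} + v_{5} = 0  ⇒ sig = ⟨2 | 0⟩
  • {0,1}:  v_{0} + v_{1} = v_{2} + v_{6}  ⇒ sig = ⟨2 | 1 1⟩
  • {0,9}:  v_{0} + v_{9} = v_{6} + v_{8}  ⇒ sig = ⟨2 | 1 1⟩
  • {1,4}:  v_{1} + v_{4} = v_{2} + v_{5}  ⇒ sig = ⟨2 | 1 1⟩
  • {1,6}:  v_{1} + v_{6} = v_{2} + v_{3}  ⇒ sig = ⟨2 | 1 1⟩
  • {1,7}:  v_{1} + v_{7} = v_{5} + v_{9}  ⇒ sig = ⟨2 | 1 1⟩
  • {2,7}:  v_{2} + v_{7} = v_{5} + v_{8}  ⇒ sig = ⟨2 | 1 1⟩
  • {3,4}:  v_{3} + v_{4} = v_{2} + v_{8}  ⇒ sig = ⟨2 | 1 1⟩
  • {3,7}:  v_{3} + v_{7} = v_{8} + v_{9}  ⇒ sig = ⟨2 | 1 1⟩
  • {4,9}:  v_{4} + v_{9} = v_{5} + v_{8}  ⇒ sig = ⟨2 | 1 1⟩
  • {5,6}:  v_{5} + v_{6} = v_{2} + v_{8}  ⇒ sig = ⟨2 | 1 1⟩
  • {6,9}:  v_{6} + v_{9} = v_{3} + v_{8}  ⇒ sig = ⟨2 | 1 1⟩
  • {0,7}:  v_{0} + v_{7} = v_{2} + 3·v_{8}  ⇒ sig = ⟨2 | 1 3⟩
  • {0,3}:  v_{0} + v_{3} = 2·v_{6}  ⇒ sig = ⟨2 | 2⟩
  • {6,7}:  v_{6} + v_{7} = 2·v_{8}  ⇒ sig = ⟨2 | 2⟩
  • {0,5}:  v_{0} + v_{5} = 2·v_{2} + 2·v_{8}  ⇒ sig = ⟨2 | 2 2⟩
  • {4,6}:  v_{4} + v_{6} = 2·v_{2} + 2·v_{8}  ⇒ sig = ⟨2 | 2 2⟩
  • {4,7}:  v_{4} + v_{7} = 2·v_{5} + 2·v_{8}  ⇒ sig = ⟨2 | 2 2⟩
  • {0,4}:  v_{0} + v_{4} = 3·v_{2} + 3·v_{8}  ⇒ sig = ⟨2 | 3 3⟩
  • {2,3,8}:  v_{2} + v_{3} + v_{8} = v_{6}  ⇒ sig = ⟨3 | 1⟩
  • {2,5,8}:  v_{2} + v_{5} + v_{8} = v_{4}  ⇒ sig = ⟨3 | 1⟩
  • {2,6,8}:  v_{2} + v_{6} + v_{8} = v_{0}  ⇒ sig = ⟨3 | 1⟩
  • {5,8,9}:  v_{5} + v_{8} + v_{9} = v_{7}  ⇒ sig = ⟨3 | 1⟩

Sorted signature multiset PRS(X):
    |P|=2: 21 collections, coeffs (), (), (), (1,1), (1,1), (1,1), (1,1), (1,1), (1,1), (1,1), (1,1), (1,1), (1,1), (1,1), (1,3), (2), (2), (2,2), (2,2), (2,2), (3,3)
    |P|=3: 4 collections, coeffs (1), (1), (1), (1)


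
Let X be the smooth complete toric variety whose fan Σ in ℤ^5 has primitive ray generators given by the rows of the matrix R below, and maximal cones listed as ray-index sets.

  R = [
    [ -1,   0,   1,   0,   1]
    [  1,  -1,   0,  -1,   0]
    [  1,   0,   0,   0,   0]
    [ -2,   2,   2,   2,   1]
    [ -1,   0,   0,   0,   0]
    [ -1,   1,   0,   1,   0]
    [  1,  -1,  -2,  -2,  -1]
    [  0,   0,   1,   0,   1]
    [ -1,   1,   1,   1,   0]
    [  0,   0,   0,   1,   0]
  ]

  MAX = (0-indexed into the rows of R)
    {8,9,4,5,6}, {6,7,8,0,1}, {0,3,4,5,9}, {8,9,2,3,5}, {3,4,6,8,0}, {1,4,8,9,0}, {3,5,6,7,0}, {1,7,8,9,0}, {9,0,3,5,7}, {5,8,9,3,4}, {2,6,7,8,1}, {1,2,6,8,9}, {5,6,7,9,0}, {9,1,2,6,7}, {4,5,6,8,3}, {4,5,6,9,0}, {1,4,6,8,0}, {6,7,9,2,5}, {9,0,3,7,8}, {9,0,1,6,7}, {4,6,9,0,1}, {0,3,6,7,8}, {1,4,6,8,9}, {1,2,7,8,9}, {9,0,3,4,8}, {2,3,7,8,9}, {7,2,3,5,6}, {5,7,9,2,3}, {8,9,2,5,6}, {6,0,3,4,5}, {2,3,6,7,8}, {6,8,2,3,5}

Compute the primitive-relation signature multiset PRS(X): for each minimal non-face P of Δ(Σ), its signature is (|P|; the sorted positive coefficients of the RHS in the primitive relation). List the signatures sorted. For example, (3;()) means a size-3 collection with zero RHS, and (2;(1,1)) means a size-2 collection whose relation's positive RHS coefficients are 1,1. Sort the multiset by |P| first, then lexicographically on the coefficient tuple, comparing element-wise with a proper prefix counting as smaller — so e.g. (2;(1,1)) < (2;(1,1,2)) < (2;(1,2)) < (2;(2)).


10 collections generate NE(X_Σ); each relation:

  {1,5}:  v_{1} + v_{5} = 0  →  sig = (2;())
  {2,4}:  v_{2} + v_{4} = 0  →  sig = (2;())
  {0,2}:  v_{0} + v_{2} = v_{7}  →  sig = (2;(1))
  {4,7}:  v_{4} + v_{7} = v_{0}  →  sig = (2;(1))
  {1,3}:  v_{1} + v_{3} = v_{7} + v_{8}  →  sig = (2;(1,1))
  {3,6,9}:  v_{3} + v_{6} + v_{9} = v_{5}  →  sig = (3;(1))
  {5,7,8}:  v_{5} + v_{7} + v_{8} = v_{3}  →  sig = (3;(1))
  {0,5,8}:  v_{0} + v_{5} + v_{8} = v_{3} + v_{4}  →  sig = (3;(1,1))
  {6,7,8,9}:  v_{6} + v_{7} + v_{8} + v_{9} = 0  →  sig = (4;())
  {0,6,8,9}:  v_{0} + v_{6} + v_{8} + v_{9} = v_{4}  →  sig = (4;(1))

Sorted signature multiset PRS(X):
[(2;()), (2;()), (2;(1)), (2;(1)), (2;(1,1)), (3;(1)), (3;(1)), (3;(1,1)), (4;()), (4;(1))]


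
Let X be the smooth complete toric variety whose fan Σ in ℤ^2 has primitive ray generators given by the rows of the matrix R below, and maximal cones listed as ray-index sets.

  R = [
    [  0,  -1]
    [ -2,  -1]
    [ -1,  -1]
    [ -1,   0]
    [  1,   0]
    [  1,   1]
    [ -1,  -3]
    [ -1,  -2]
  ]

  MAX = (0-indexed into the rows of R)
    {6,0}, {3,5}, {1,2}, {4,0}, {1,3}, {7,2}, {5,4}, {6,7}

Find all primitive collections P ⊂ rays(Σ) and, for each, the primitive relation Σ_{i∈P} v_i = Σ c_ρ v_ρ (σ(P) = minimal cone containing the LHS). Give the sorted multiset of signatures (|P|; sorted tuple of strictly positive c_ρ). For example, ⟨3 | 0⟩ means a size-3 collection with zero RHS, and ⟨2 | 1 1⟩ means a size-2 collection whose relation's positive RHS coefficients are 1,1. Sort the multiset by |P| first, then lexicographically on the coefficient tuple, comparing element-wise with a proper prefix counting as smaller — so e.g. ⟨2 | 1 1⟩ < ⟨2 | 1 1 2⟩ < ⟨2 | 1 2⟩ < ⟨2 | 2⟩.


20 collections generate NE(X_Σ); each relation:

  P = {2,5}:  v_{2} + v_{5} = 0  ⟹  sig = ⟨2 | 0⟩
  P = {3,4}:  v_{3} + v_{4} = 0  ⟹  sig = ⟨2 | 0⟩
  P = {0,2}:  v_{0} + v_{2} = v_{7}  ⟹  sig = ⟨2 | 1⟩
  P = {0,3}:  v_{0} + v_{3} = v_{2}  ⟹  sig = ⟨2 | 1⟩
  P = {0,5}:  v_{0} + v_{5} = v_{4}  ⟹  sig = ⟨2 | 1⟩
  P = {0,7}:  v_{0} + v_{7} = v_{6}  ⟹  sig = ⟨2 | 1⟩
  P = {1,4}:  v_{1} + v_{4} = v_{2}  ⟹  sig = ⟨2 | 1⟩
  P = {1,5}:  v_{1} + v_{5} = v_{3}  ⟹  sig = ⟨2 | 1⟩
  P = {2,3}:  v_{2} + v_{3} = v_{1}  ⟹  sig = ⟨2 | 1⟩
  P = {2,4}:  v_{2} + v_{4} = v_{0}  ⟹  sig = ⟨2 | 1⟩
  P = {5,7}:  v_{5} + v_{7} = v_{0}  ⟹  sig = ⟨2 | 1⟩
  P = {3,6}:  v_{3} + v_{6} = v_{2} + v_{7}  ⟹  sig = ⟨2 | 1 1⟩
  P = {1,6}:  v_{1} + v_{6} = 2·v_{2} + v_{7}  ⟹  sig = ⟨2 | 1 2⟩
  P = {0,1}:  v_{0} + v_{1} = 2·v_{2}  ⟹  sig = ⟨2 | 2⟩
  P = {2,6}:  v_{2} + v_{6} = 2·v_{7}  ⟹  sig = ⟨2 | 2⟩
  P = {3,7}:  v_{3} + v_{7} = 2·v_{2}  ⟹  sig = ⟨2 | 2⟩
  P = {4,7}:  v_{4} + v_{7} = 2·v_{0}  ⟹  sig = ⟨2 | 2⟩
  P = {5,6}:  v_{5} + v_{6} = 2·v_{0}  ⟹  sig = ⟨2 | 2⟩
  P = {1,7}:  v_{1} + v_{7} = 3·v_{2}  ⟹  sig = ⟨2 | 3⟩
  P = {4,6}:  v_{4} + v_{6} = 3·v_{0}  ⟹  sig = ⟨2 | 3⟩

so the primitive-relation signature multiset is
    |P|=2: 20 collections, coeffs (), (), (1), (1), (1), (1), (1), (1), (1), (1), (1), (1,1), (1,2), (2), (2), (2), (2), (2), (3), (3)


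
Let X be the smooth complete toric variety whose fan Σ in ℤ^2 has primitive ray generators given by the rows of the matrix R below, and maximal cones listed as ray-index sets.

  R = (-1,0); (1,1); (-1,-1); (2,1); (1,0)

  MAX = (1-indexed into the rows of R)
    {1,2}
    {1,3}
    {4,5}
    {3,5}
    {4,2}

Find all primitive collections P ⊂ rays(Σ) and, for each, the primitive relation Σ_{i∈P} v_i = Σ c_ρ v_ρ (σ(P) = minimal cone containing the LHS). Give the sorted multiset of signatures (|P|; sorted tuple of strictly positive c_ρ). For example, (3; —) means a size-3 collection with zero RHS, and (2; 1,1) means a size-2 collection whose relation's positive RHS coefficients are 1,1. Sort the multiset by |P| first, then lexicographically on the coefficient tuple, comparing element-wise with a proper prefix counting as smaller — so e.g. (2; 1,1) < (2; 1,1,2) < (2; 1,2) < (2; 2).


5 minimal non-faces of Δ(Σ) (on 5 rays):

  P = {1,5}:  v_{1} + v_{5} = 0 ; sig = (2; —)
  P = {2,3}:  v_{2} + v_{3} = 0 ; sig = (2; —)
  P = {1,4}:  v_{1} + v_{4} = v_{2} ; sig = (2; 1)
  P = {2,5}:  v_{2} + v_{5} = v_{4} ; sig = (2; 1)
  P = {3,4}:  v_{3} + v_{4} = v_{5} ; sig = (2; 1)

Signatures (|P|; sorted positive RHS coefficients), sorted:
{ (2; —) ×2,  (2; 1) ×3 }


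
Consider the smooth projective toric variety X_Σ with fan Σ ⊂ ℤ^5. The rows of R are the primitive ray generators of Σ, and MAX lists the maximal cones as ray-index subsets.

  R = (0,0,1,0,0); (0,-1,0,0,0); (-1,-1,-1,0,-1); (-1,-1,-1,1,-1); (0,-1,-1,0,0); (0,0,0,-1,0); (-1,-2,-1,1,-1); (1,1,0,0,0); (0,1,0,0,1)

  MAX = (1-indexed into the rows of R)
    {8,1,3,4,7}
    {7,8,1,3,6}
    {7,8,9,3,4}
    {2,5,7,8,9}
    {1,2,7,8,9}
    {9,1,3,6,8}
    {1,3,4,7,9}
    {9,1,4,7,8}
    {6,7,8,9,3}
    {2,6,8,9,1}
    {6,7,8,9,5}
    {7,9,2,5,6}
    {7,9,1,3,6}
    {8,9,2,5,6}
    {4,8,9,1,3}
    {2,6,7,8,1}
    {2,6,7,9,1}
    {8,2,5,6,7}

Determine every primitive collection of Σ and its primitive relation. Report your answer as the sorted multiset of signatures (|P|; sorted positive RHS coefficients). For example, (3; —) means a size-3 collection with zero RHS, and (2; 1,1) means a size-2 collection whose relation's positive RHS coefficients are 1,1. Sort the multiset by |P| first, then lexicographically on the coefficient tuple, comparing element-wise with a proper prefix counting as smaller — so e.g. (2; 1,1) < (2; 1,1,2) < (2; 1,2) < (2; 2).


9 minimal non-faces of Δ(Σ) (on 9 rays):

  {1,5}:  v_{1} + v_{5} = v_{2}  ⇒ sig = (2; 1)
  {2,4}:  v_{2} + v_{4} = v_{7}  ⇒ sig = (2; 1)
  {4,6}:  v_{4} + v_{6} = v_{3}  ⇒ sig = (2; 1)
  {2,3}:  v_{2} + v_{3} = v_{6} + v_{7}  ⇒ sig = (2; 1,1)
  {4,5}:  v_{4} + v_{5} = v_{6} + 2·v_{7} + v_{8} + v_{9}  ⇒ sig = (2; 1,1,1,2)
  {3,5}:  v_{3} + v_{5} = 2·v_{6} + 2·v_{7} + v_{8} + v_{9}  ⇒ sig = (2; 1,1,2,2)
  {1,6,7,8,9}:  v_{1} + v_{6} + v_{7} + v_{8} + v_{9} = 0  ⇒ sig = (5; —)
  {1,3,7,8,9}:  v_{1} + v_{3} + v_{7} + v_{8} + v_{9} = v_{4}  ⇒ sig = (5; 1)
  {2,6,7,8,9}:  v_{2} + v_{6} + v_{7} + v_{8} + v_{9} = v_{5}  ⇒ sig = (5; 1)

Hence PRS(X_Σ) =
[(2; 1), (2; 1), (2; 1), (2; 1,1), (2; 1,1,1,2), (2; 1,1,2,2), (5; —), (5; 1), (5; 1)]


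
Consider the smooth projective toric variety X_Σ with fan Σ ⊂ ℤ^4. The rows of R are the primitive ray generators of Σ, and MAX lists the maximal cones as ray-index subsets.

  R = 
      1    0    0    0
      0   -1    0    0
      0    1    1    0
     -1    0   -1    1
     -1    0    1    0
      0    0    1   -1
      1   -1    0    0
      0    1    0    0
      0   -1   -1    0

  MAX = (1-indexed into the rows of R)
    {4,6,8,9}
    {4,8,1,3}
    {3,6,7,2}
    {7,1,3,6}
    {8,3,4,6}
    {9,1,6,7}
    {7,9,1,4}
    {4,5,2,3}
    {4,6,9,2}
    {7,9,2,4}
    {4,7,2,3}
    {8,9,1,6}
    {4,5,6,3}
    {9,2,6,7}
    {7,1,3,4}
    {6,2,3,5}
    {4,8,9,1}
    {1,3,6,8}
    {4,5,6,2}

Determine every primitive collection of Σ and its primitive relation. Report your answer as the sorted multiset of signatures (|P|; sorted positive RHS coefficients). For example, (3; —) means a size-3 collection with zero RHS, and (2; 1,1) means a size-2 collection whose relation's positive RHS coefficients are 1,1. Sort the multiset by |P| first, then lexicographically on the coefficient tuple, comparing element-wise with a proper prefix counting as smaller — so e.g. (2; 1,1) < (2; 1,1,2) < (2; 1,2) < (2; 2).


Σ has 11 primitive collections:

  {2,8}:  v_{2} + v_{8} = 0  ⇒ sig = (2; —)
  {3,9}:  v_{3} + v_{9} = 0  ⇒ sig = (2; —)
  {1,2}:  v_{1} + v_{2} = v_{7}  ⇒ sig = (2; 1)
  {7,8}:  v_{7} + v_{8} = v_{1}  ⇒ sig = (2; 1)
  {1,5}:  v_{1} + v_{5} = v_{2} + v_{3}  ⇒ sig = (2; 1,1)
  {5,8}:  v_{5} + v_{8} = v_{3} + v_{4} + v_{6}  ⇒ sig = (2; 1,1,1)
  {5,9}:  v_{5} + v_{9} = v_{2} + v_{4} + v_{6}  ⇒ sig = (2; 1,1,1)
  {5,7}:  v_{5} + v_{7} = 2·v_{2} + v_{3}  ⇒ sig = (2; 1,2)
  {1,4,6}:  v_{1} + v_{4} + v_{6} = 0  ⇒ sig = (3; —)
  {4,6,7}:  v_{4} + v_{6} + v_{7} = v_{2}  ⇒ sig = (3; 1)
  {2,3,4,6}:  v_{2} + v_{3} + v_{4} + v_{6} = v_{5}  ⇒ sig = (4; 1)

Signatures (|P|; sorted positive RHS coefficients), sorted:
{ (2; —) ×2,  (2; 1) ×2,  (2; 1,1),  (2; 1,1,1) ×2,  (2; 1,2),  (3; —),  (3; 1),  (4; 1) }


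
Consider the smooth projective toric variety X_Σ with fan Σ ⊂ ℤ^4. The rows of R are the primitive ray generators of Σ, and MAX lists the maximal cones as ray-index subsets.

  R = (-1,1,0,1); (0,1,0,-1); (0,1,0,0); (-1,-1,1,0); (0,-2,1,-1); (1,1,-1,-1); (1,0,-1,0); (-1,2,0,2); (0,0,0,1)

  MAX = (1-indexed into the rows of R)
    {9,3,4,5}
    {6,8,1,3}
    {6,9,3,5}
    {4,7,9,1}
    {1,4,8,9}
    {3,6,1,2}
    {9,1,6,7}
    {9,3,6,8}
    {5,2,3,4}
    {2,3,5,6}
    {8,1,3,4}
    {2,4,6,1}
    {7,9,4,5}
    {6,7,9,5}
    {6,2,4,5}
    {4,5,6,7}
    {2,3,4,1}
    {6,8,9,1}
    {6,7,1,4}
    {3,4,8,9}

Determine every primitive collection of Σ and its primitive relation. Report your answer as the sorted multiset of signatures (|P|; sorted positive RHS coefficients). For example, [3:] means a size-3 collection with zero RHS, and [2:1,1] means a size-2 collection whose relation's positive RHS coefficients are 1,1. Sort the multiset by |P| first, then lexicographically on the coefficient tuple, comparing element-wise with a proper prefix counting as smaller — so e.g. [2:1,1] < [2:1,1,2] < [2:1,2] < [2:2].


|primitive collections| = 11. Relations:

  P={1,5}:  v_{1} + v_{5} = v_{4}  ⇒ sig = [2:1]
  P={2,7}:  v_{2} + v_{7} = v_{6}  ⇒ sig = [2:1]
  P={2,9}:  v_{2} + v_{9} = v_{3}  ⇒ sig = [2:1]
  P={3,7}:  v_{3} + v_{7} = v_{6} + v_{9}  ⇒ sig = [2:1,1]
  P={5,8}:  v_{5} + v_{8} = v_{3} + v_{4} + v_{9}  ⇒ sig = [2:1,1,1]
  P={7,8}:  v_{7} + v_{8} = v_{1} + v_{6} + 2·v_{9}  ⇒ sig = [2:1,1,2]
  P={2,8}:  v_{2} + v_{8} = v_{1} + 2·v_{3}  ⇒ sig = [2:1,2]
  P={4,6,9}:  v_{4} + v_{6} + v_{9} = 0  ⇒ sig = [3:]
  P={1,3,9}:  v_{1} + v_{3} + v_{9} = v_{8}  ⇒ sig = [3:1]
  P={3,4,6}:  v_{3} + v_{4} + v_{6} = v_{2}  ⇒ sig = [3:1]
  P={4,6,8}:  v_{4} + v_{6} + v_{8} = v_{1} + v_{3}  ⇒ sig = [3:1,1]

Sorted signature multiset PRS(X):
{ [2:1] ×3,  [2:1,1],  [2:1,1,1],  [2:1,1,2],  [2:1,2],  [3:],  [3:1] ×2,  [3:1,1] }


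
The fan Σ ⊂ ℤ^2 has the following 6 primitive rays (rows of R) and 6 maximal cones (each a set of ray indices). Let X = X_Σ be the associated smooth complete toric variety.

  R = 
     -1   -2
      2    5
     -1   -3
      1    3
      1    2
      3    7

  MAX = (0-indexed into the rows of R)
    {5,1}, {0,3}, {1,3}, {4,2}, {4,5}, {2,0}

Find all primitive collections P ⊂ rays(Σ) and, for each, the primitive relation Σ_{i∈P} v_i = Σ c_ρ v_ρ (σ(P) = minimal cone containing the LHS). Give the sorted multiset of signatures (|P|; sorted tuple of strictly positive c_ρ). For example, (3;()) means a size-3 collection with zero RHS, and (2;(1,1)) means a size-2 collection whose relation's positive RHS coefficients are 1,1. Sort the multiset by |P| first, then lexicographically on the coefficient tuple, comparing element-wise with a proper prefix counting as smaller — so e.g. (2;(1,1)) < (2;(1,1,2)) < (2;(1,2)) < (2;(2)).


Σ has 9 primitive collections:

  P = {0,4}:  v_{0} + v_{4} = 0 — sig = (2;())
  P = {2,3}:  v_{2} + v_{3} = 0 — sig = (2;())
  P = {0,1}:  v_{0} + v_{1} = v_{3} — sig = (2;(1))
  P = {0,5}:  v_{0} + v_{5} = v_{1} — sig = (2;(1))
  P = {1,2}:  v_{1} + v_{2} = v_{4} — sig = (2;(1))
  P = {1,4}:  v_{1} + v_{4} = v_{5} — sig = (2;(1))
  P = {3,4}:  v_{3} + v_{4} = v_{1} — sig = (2;(1))
  P = {2,5}:  v_{2} + v_{5} = 2·v_{4} — sig = (2;(2))
  P = {3,5}:  v_{3} + v_{5} = 2·v_{1} — sig = (2;(2))

Signatures (|P|; sorted positive RHS coefficients), sorted:
[(2;()), (2;()), (2;(1)), (2;(1)), (2;(1)), (2;(1)), (2;(1)), (2;(2)), (2;(2))]


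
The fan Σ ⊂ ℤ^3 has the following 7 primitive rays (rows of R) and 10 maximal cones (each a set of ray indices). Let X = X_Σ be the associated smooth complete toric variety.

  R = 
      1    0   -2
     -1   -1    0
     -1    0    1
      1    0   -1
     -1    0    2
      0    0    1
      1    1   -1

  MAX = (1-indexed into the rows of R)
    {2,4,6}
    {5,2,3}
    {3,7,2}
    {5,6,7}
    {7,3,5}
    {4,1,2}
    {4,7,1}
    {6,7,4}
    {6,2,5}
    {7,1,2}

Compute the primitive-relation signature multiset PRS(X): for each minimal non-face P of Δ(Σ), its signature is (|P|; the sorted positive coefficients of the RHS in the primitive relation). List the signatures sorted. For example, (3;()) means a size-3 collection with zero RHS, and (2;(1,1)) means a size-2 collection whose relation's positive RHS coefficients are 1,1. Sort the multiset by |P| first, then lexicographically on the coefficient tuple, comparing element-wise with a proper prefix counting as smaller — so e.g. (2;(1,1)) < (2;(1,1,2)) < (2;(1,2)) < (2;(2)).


The 9 primitive collections of Σ (r=7, n=3):

  • {1,5}:  v_{1} + v_{5} = 0  ⇒ sig = (2;())
  • {3,4}:  v_{3} + v_{4} = 0  ⇒ sig = (2;())
  • {1,6}:  v_{1} + v_{6} = v_{4}  ⇒ sig = (2;(1))
  • {3,6}:  v_{3} + v_{6} = v_{5}  ⇒ sig = (2;(1))
  • {4,5}:  v_{4} + v_{5} = v_{6}  ⇒ sig = (2;(1))
  • {1,3}:  v_{1} + v_{3} = v_{2} + v_{7}  ⇒ sig = (2;(1,1))
  • {2,6,7}:  v_{2} + v_{6} + v_{7} = 0  ⇒ sig = (3;())
  • {2,4,7}:  v_{2} + v_{4} + v_{7} = v_{1}  ⇒ sig = (3;(1))
  • {2,5,7}:  v_{2} + v_{5} + v_{7} = v_{3}  ⇒ sig = (3;(1))

Hence PRS(X_Σ) =
    |P|=2: 6 collections, coeffs (), (), (1), (1), (1), (1,1)
    |P|=3: 3 collections, coeffs (), (1), (1)


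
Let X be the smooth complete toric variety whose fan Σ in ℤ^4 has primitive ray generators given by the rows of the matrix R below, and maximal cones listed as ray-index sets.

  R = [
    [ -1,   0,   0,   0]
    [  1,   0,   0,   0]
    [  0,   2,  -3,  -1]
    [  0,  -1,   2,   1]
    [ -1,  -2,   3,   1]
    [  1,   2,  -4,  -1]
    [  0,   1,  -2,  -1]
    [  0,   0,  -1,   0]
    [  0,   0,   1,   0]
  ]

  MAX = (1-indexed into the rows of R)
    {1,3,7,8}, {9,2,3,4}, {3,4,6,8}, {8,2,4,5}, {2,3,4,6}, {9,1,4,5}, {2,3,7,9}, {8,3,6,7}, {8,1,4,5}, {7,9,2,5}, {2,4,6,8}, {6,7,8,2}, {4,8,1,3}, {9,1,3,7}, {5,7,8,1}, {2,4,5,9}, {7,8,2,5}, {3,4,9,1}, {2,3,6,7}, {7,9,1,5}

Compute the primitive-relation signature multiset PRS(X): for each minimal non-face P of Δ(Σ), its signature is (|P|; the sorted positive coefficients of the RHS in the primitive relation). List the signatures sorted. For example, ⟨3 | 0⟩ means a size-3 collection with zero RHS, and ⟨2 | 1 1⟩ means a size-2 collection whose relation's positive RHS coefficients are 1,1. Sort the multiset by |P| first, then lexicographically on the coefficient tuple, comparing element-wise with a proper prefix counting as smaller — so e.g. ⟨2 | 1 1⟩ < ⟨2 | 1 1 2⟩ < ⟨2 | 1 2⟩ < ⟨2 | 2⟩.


8 minimal non-faces of Δ(Σ) (on 9 rays):

  • {1,2}:  v_{1} + v_{2} = 0 — sig = ⟨2 | 0⟩
  • {4,7}:  v_{4} + v_{7} = 0 — sig = ⟨2 | 0⟩
  • {8,9}:  v_{8} + v_{9} = 0 — sig = ⟨2 | 0⟩
  • {3,5}:  v_{3} + v_{5} = v_{1} — sig = ⟨2 | 1⟩
  • {5,6}:  v_{5} + v_{6} = v_{8} — sig = ⟨2 | 1⟩
  • {1,6}:  v_{1} + v_{6} = v_{3} + v_{8} — sig = ⟨2 | 1 1⟩
  • {6,9}:  v_{6} + v_{9} = v_{2} + v_{3} — sig = ⟨2 | 1 1⟩
  • {2,3,8}:  v_{2} + v_{3} + v_{8} = v_{6} — sig = ⟨3 | 1⟩

Hence PRS(X_Σ) =
    ⟨2 | 0⟩
    ⟨2 | 0⟩
    ⟨2 | 0⟩
    ⟨2 | 1⟩
    ⟨2 | 1⟩
    ⟨2 | 1 1⟩
    ⟨2 | 1 1⟩
    ⟨3 | 1⟩


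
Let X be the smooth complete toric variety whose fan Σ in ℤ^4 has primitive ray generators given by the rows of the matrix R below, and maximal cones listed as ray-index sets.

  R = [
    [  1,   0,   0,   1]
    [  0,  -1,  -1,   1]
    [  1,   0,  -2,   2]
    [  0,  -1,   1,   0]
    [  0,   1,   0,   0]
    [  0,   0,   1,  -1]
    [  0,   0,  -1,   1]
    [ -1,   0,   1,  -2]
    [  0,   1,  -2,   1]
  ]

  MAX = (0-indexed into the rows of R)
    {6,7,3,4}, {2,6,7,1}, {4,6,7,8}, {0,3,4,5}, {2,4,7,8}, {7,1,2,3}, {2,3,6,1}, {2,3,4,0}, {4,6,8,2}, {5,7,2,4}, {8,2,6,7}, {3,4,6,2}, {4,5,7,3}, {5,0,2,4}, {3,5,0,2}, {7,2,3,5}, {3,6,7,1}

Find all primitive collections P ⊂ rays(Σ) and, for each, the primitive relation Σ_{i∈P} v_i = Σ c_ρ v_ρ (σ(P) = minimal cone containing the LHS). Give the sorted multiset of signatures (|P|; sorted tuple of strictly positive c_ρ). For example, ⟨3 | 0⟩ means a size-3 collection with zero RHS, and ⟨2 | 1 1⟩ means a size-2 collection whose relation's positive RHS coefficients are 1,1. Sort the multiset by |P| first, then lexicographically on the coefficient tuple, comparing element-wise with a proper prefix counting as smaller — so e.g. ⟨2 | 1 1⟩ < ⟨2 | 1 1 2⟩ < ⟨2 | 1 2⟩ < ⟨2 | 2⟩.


Δ(Σ) — 9 vertices, 14 min non-faces:

  P = {5,6}:  v_{5} + v_{6} = 0 — sig = ⟨2 | 0⟩
  P = {0,7}:  v_{0} + v_{7} = v_{5} — sig = ⟨2 | 1⟩
  P = {1,4}:  v_{1} + v_{4} = v_{6} — sig = ⟨2 | 1⟩
  P = {3,8}:  v_{3} + v_{8} = v_{6} — sig = ⟨2 | 1⟩
  P = {0,1}:  v_{0} + v_{1} = v_{2} + v_{3} — sig = ⟨2 | 1 1⟩
  P = {0,8}:  v_{0} + v_{8} = v_{2} + v_{4} — sig = ⟨2 | 1 1⟩
  P = {0,6}:  v_{0} + v_{6} = v_{2} + v_{3} + v_{4} — sig = ⟨2 | 1 1 1⟩
  P = {1,5}:  v_{1} + v_{5} = v_{2} + v_{3} + v_{7} — sig = ⟨2 | 1 1 1⟩
  P = {5,8}:  v_{5} + v_{8} = v_{2} + v_{4} + v_{7} — sig = ⟨2 | 1 1 1⟩
  P = {1,8}:  v_{1} + v_{8} = v_{2} + 2·v_{6} + v_{7} — sig = ⟨2 | 1 1 2⟩
  P = {2,3,4,7}:  v_{2} + v_{3} + v_{4} + v_{7} = 0 — sig = ⟨4 | 0⟩
  P = {2,3,4,5}:  v_{2} + v_{3} + v_{4} + v_{5} = v_{0} — sig = ⟨4 | 1⟩
  P = {2,3,6,7}:  v_{2} + v_{3} + v_{6} + v_{7} = v_{1} — sig = ⟨4 | 1⟩
  P = {2,4,6,7}:  v_{2} + v_{4} + v_{6} + v_{7} = v_{8} — sig = ⟨4 | 1⟩

Hence PRS(X_Σ) =
{ ⟨2 | 0⟩,  ⟨2 | 1⟩ ×3,  ⟨2 | 1 1⟩ ×2,  ⟨2 | 1 1 1⟩ ×3,  ⟨2 | 1 1 2⟩,  ⟨4 | 0⟩,  ⟨4 | 1⟩ ×3 }


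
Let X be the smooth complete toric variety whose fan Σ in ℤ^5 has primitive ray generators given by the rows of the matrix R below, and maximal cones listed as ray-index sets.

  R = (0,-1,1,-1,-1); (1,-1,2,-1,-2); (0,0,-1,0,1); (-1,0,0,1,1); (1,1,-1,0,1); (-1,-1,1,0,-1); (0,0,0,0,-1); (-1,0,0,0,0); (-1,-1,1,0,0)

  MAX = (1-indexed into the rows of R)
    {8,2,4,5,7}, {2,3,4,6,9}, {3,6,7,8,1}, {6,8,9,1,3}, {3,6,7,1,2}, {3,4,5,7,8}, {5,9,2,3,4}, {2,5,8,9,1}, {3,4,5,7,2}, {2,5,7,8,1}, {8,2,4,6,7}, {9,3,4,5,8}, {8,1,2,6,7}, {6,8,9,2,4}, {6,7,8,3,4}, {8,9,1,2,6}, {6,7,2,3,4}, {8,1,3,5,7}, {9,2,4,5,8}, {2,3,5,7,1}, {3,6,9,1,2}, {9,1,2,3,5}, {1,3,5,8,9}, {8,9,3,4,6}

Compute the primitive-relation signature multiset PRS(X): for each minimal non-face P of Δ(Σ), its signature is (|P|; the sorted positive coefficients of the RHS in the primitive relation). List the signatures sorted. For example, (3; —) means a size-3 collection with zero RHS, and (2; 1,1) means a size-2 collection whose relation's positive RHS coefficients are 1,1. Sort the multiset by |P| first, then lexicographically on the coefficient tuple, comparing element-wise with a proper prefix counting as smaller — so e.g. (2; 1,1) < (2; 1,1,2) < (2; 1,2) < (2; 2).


4 minimal non-faces of Δ(Σ) (on 9 rays):

  P = {5,6}:  v_{5} + v_{6} = 0 ; sig = (2; —)
  P = {1,4}:  v_{1} + v_{4} = v_{9} ; sig = (2; 1)
  P = {7,9}:  v_{7} + v_{9} = v_{6} ; sig = (2; 1)
  P = {2,3,8}:  v_{2} + v_{3} + v_{8} = v_{1} ; sig = (3; 1)

so the primitive-relation signature multiset is
{ (2; —),  (2; 1) ×2,  (3; 1) }


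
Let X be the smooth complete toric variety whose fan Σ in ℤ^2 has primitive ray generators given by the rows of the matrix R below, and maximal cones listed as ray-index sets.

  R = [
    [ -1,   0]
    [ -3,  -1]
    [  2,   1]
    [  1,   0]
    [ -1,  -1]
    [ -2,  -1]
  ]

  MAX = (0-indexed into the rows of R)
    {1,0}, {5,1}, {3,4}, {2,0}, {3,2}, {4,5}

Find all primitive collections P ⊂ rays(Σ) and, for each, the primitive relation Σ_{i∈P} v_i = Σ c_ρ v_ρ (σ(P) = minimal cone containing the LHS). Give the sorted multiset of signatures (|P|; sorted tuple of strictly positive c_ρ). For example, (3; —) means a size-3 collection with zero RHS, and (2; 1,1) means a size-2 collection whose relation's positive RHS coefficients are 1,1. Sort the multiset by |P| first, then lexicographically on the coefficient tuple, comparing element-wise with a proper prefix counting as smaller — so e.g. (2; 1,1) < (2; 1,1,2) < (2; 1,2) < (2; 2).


Σ has 9 primitive collections:

  P={0,3}:  v_{0} + v_{3} = 0 — sig = (2; —)
  P={2,5}:  v_{2} + v_{5} = 0 — sig = (2; —)
  P={0,4}:  v_{0} + v_{4} = v_{5} — sig = (2; 1)
  P={0,5}:  v_{0} + v_{5} = v_{1} — sig = (2; 1)
  P={1,2}:  v_{1} + v_{2} = v_{0} — sig = (2; 1)
  P={1,3}:  v_{1} + v_{3} = v_{5} — sig = (2; 1)
  P={2,4}:  v_{2} + v_{4} = v_{3} — sig = (2; 1)
  P={3,5}:  v_{3} + v_{5} = v_{4} — sig = (2; 1)
  P={1,4}:  v_{1} + v_{4} = 2·v_{5} — sig = (2; 2)

so the primitive-relation signature multiset is
[(2; —), (2; —), (2; 1), (2; 1), (2; 1), (2; 1), (2; 1), (2; 1), (2; 2)]


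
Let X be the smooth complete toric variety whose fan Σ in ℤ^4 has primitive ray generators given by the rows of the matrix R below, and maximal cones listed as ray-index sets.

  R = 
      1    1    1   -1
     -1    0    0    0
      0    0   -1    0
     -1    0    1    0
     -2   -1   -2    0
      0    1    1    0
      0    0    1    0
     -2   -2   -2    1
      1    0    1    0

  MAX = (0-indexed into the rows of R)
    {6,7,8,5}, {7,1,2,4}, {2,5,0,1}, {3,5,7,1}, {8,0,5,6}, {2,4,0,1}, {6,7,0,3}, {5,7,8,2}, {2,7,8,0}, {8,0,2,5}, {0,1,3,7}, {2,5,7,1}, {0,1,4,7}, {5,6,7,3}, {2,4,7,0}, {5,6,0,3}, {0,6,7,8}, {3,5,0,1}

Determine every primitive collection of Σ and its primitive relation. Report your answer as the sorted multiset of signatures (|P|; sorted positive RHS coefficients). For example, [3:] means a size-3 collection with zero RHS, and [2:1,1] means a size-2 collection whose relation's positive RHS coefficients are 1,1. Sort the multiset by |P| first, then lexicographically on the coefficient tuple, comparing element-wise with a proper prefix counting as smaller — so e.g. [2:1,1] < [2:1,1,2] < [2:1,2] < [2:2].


11 collections generate NE(X_Σ); each relation:

  • {2,6}:  v_{2} + v_{6} = 0  ⟹  sig = [2:]
  • {1,6}:  v_{1} + v_{6} = v_{3}  ⟹  sig = [2:1]
  • {1,8}:  v_{1} + v_{8} = v_{6}  ⟹  sig = [2:1]
  • {2,3}:  v_{2} + v_{3} = v_{1}  ⟹  sig = [2:1]
  • {4,8}:  v_{4} + v_{8} = v_{0} + v_{7}  ⟹  sig = [2:1,1]
  • {4,6}:  v_{4} + v_{6} = v_{0} + v_{1} + v_{7}  ⟹  sig = [2:1,1,1]
  • {3,4}:  v_{3} + v_{4} = v_{0} + 2·v_{1} + v_{7}  ⟹  sig = [2:1,1,2]
  • {4,5}:  v_{4} + v_{5} = 2·v_{1} + v_{2}  ⟹  sig = [2:1,2]
  • {3,8}:  v_{3} + v_{8} = 2·v_{6}  ⟹  sig = [2:2]
  • {0,5,7}:  v_{0} + v_{5} + v_{7} = v_{1}  ⟹  sig = [3:1]
  • {0,1,2,7}:  v_{0} + v_{1} + v_{2} + v_{7} = v_{4}  ⟹  sig = [4:1]

Hence PRS(X_Σ) =
{ [2:],  [2:1] ×3,  [2:1,1],  [2:1,1,1],  [2:1,1,2],  [2:1,2],  [2:2],  [3:1],  [4:1] }


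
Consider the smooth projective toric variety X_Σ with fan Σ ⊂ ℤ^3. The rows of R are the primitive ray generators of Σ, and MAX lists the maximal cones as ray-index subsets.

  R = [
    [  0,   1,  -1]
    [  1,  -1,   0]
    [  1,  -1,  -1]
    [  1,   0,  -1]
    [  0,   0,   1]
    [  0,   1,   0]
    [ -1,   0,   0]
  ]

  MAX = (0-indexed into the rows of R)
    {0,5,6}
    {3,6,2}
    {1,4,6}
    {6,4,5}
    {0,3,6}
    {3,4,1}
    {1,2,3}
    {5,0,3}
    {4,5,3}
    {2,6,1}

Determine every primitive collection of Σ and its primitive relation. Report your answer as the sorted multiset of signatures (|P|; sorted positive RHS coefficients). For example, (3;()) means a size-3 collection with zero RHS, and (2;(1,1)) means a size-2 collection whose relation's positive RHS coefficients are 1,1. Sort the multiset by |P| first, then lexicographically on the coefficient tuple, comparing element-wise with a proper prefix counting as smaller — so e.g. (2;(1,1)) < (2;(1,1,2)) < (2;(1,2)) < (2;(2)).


Minimal non-faces — 9 found among 7 rays, 10 max cones:

  P = {0,1}:  v_{0} + v_{1} = v_{3}  →  sig = (2;(1))
  P = {0,4}:  v_{0} + v_{4} = v_{5}  →  sig = (2;(1))
  P = {2,4}:  v_{2} + v_{4} = v_{1}  →  sig = (2;(1))
  P = {2,5}:  v_{2} + v_{5} = v_{3}  →  sig = (2;(1))
  P = {1,5}:  v_{1} + v_{5} = v_{3} + v_{4}  →  sig = (2;(1,1))
  P = {0,2}:  v_{0} + v_{2} = 2·v_{3} + v_{6}  →  sig = (2;(1,2))
  P = {3,4,6}:  v_{3} + v_{4} + v_{6} = 0  →  sig = (3;())
  P = {1,3,6}:  v_{1} + v_{3} + v_{6} = v_{2}  →  sig = (3;(1))
  P = {3,5,6}:  v_{3} + v_{5} + v_{6} = v_{0}  →  sig = (3;(1))

Signatures (|P|; sorted positive RHS coefficients), sorted:
{ (2;(1)) ×4,  (2;(1,1)),  (2;(1,2)),  (3;()),  (3;(1)) ×2 }


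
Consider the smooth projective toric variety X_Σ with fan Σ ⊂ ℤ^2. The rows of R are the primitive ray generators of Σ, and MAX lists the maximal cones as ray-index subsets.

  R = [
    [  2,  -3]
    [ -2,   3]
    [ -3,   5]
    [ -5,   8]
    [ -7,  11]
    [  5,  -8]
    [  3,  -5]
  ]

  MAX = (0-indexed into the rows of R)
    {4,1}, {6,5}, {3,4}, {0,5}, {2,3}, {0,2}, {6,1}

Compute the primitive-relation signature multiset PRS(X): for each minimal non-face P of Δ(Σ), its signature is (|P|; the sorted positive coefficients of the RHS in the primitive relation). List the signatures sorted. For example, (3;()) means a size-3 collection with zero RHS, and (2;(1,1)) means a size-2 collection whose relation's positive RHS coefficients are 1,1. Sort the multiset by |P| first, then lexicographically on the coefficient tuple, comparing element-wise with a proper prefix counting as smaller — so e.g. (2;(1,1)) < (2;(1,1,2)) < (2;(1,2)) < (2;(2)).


|primitive collections| = 14. Relations:

  P = {0,1}:  v_{0} + v_{1} = 0  →  sig = (2;())
  P = {2,6}:  v_{2} + v_{6} = 0  →  sig = (2;())
  P = {3,5}:  v_{3} + v_{5} = 0  →  sig = (2;())
  P = {0,3}:  v_{0} + v_{3} = v_{2}  →  sig = (2;(1))
  P = {0,4}:  v_{0} + v_{4} = v_{3}  →  sig = (2;(1))
  P = {0,6}:  v_{0} + v_{6} = v_{5}  →  sig = (2;(1))
  P = {1,2}:  v_{1} + v_{2} = v_{3}  →  sig = (2;(1))
  P = {1,3}:  v_{1} + v_{3} = v_{4}  →  sig = (2;(1))
  P = {1,5}:  v_{1} + v_{5} = v_{6}  →  sig = (2;(1))
  P = {2,5}:  v_{2} + v_{5} = v_{0}  →  sig = (2;(1))
  P = {3,6}:  v_{3} + v_{6} = v_{1}  →  sig = (2;(1))
  P = {4,5}:  v_{4} + v_{5} = v_{1}  →  sig = (2;(1))
  P = {2,4}:  v_{2} + v_{4} = 2·v_{3}  →  sig = (2;(2))
  P = {4,6}:  v_{4} + v_{6} = 2·v_{1}  →  sig = (2;(2))

Hence PRS(X_Σ) =
    (2;())
    (2;())
    (2;())
    (2;(1))
    (2;(1))
    (2;(1))
    (2;(1))
    (2;(1))
    (2;(1))
    (2;(1))
    (2;(1))
    (2;(1))
    (2;(2))
    (2;(2))


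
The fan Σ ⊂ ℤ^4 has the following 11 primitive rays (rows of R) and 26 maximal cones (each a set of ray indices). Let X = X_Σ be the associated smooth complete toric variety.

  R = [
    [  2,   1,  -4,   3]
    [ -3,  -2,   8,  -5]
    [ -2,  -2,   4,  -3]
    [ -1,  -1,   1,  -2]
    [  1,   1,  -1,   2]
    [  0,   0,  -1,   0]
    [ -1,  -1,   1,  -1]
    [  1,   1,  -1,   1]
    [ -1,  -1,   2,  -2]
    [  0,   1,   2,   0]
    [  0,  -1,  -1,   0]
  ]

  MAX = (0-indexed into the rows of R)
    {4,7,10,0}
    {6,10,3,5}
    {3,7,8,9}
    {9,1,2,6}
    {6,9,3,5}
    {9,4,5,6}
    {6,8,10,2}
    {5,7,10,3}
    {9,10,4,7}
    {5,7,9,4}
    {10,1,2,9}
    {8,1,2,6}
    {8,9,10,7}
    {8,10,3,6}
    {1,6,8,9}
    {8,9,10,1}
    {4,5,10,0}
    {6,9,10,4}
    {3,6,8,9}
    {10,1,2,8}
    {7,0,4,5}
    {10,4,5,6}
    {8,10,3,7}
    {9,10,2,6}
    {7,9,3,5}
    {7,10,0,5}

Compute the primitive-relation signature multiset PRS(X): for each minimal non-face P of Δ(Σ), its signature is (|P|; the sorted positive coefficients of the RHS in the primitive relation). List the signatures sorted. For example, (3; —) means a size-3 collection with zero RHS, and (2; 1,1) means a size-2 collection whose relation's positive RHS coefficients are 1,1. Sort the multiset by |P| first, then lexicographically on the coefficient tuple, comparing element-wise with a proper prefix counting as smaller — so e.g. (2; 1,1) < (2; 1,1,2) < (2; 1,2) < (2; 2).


|primitive collections| = 24. Relations:

  P = {3,4}:  v_{3} + v_{4} = 0  →  sig = (2; —)
  P = {6,7}:  v_{6} + v_{7} = 0  →  sig = (2; —)
  P = {5,8}:  v_{5} + v_{8} = v_{3}  →  sig = (2; 1)
  P = {0,8}:  v_{0} + v_{8} = v_{7} + v_{10}  →  sig = (2; 1,1)
  P = {0,9}:  v_{0} + v_{9} = v_{4} + v_{7}  →  sig = (2; 1,1)
  P = {2,5}:  v_{2} + v_{5} = v_{6} + v_{8}  →  sig = (2; 1,1)
  P = {4,8}:  v_{4} + v_{8} = v_{9} + v_{10}  →  sig = (2; 1,1)
  P = {0,3}:  v_{0} + v_{3} = v_{5} + v_{7} + v_{10}  →  sig = (2; 1,1,1)
  P = {0,6}:  v_{0} + v_{6} = v_{4} + v_{5} + v_{10}  →  sig = (2; 1,1,1)
  P = {2,7}:  v_{2} + v_{7} = v_{8} + v_{9} + v_{10}  →  sig = (2; 1,1,1)
  P = {1,4}:  v_{1} + v_{4} = v_{2} + 2·v_{9} + v_{10}  →  sig = (2; 1,1,2)
  P = {1,5}:  v_{1} + v_{5} = v_{6} + 2·v_{8} + v_{9}  →  sig = (2; 1,1,2)
  P = {1,3}:  v_{1} + v_{3} = v_{6} + 3·v_{8} + v_{9}  →  sig = (2; 1,1,3)
  P = {0,2}:  v_{0} + v_{2} = v_{9} + 2·v_{10}  →  sig = (2; 1,2)
  P = {2,3}:  v_{2} + v_{3} = v_{6} + 2·v_{8}  →  sig = (2; 1,2)
  P = {0,1}:  v_{0} + v_{1} = v_{8} + 2·v_{9} + 2·v_{10}  →  sig = (2; 1,2,2)
  P = {1,7}:  v_{1} + v_{7} = 2·v_{8} + 2·v_{9} + v_{10}  →  sig = (2; 1,2,2)
  P = {2,4}:  v_{2} + v_{4} = v_{6} + 2·v_{9} + 2·v_{10}  →  sig = (2; 1,2,2)
  P = {5,9,10}:  v_{5} + v_{9} + v_{10} = 0  →  sig = (3; —)
  P = {2,8,9}:  v_{2} + v_{8} + v_{9} = v_{1}  →  sig = (3; 1)
  P = {3,9,10}:  v_{3} + v_{9} + v_{10} = v_{8}  →  sig = (3; 1)
  P = {1,6,10}:  v_{1} + v_{6} + v_{10} = 2·v_{2}  →  sig = (3; 2)
  P = {4,5,7,10}:  v_{4} + v_{5} + v_{7} + v_{10} = v_{0}  →  sig = (4; 1)
  P = {6,8,9,10}:  v_{6} + v_{8} + v_{9} + v_{10} = v_{2}  →  sig = (4; 1)

so the primitive-relation signature multiset is
[(2; —), (2; —), (2; 1), (2; 1,1), (2; 1,1), (2; 1,1), (2; 1,1), (2; 1,1,1), (2; 1,1,1), (2; 1,1,1), (2; 1,1,2), (2; 1,1,2), (2; 1,1,3), (2; 1,2), (2; 1,2), (2; 1,2,2), (2; 1,2,2), (2; 1,2,2), (3; —), (3; 1), (3; 1), (3; 2), (4; 1), (4; 1)]
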